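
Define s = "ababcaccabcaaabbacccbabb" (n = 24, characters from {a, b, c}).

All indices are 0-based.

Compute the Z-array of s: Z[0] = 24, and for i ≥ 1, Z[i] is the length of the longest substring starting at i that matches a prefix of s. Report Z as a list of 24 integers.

Z[0]=24
i=1: fresh scan; Z[1]=0
i=2: fresh scan; Z[2]=2 grow→box=[2,4)
i=3: min(r-i=1, Z[1]=0)=0; Z[3]=0
i=4: fresh scan; Z[4]=0
i=5: fresh scan; Z[5]=1 grow→box=[5,6)
i=6: fresh scan; Z[6]=0
i=7: fresh scan; Z[7]=0
i=8: fresh scan; Z[8]=2 grow→box=[8,10)
i=9: min(r-i=1, Z[1]=0)=0; Z[9]=0
i=10: fresh scan; Z[10]=0
i=11: fresh scan; Z[11]=1 grow→box=[11,12)
i=12: fresh scan; Z[12]=1 grow→box=[12,13)
i=13: fresh scan; Z[13]=2 grow→box=[13,15)
i=14: min(r-i=1, Z[1]=0)=0; Z[14]=0
i=15: fresh scan; Z[15]=0
i=16: fresh scan; Z[16]=1 grow→box=[16,17)
i=17: fresh scan; Z[17]=0
i=18: fresh scan; Z[18]=0
i=19: fresh scan; Z[19]=0
i=20: fresh scan; Z[20]=0
i=21: fresh scan; Z[21]=2 grow→box=[21,23)
i=22: min(r-i=1, Z[1]=0)=0; Z[22]=0
i=23: fresh scan; Z[23]=0

[24, 0, 2, 0, 0, 1, 0, 0, 2, 0, 0, 1, 1, 2, 0, 0, 1, 0, 0, 0, 0, 2, 0, 0]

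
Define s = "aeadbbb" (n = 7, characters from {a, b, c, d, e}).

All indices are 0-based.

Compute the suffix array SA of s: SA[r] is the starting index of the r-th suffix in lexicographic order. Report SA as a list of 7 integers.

sorted suffixes:
  #0 SA[0]=2  'adbbb'
  #1 SA[1]=0  'aeadbbb'
  #2 SA[2]=6  'b'
  #3 SA[3]=5  'bb'
  #4 SA[4]=4  'bbb'
  #5 SA[5]=3  'dbbb'
  #6 SA[6]=1  'eadbbb'

[2, 0, 6, 5, 4, 3, 1]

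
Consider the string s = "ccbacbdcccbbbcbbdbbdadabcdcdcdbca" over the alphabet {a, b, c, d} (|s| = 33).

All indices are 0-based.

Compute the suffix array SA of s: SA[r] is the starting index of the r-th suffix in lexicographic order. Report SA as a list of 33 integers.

[32, 22, 3, 20, 2, 10, 11, 17, 14, 30, 12, 23, 18, 15, 5, 31, 1, 9, 13, 4, 0, 8, 7, 28, 26, 24, 21, 19, 16, 29, 6, 27, 25]

sorted suffixes:
  #0 SA[0]=32  'a'
  #1 SA[1]=22  'abcdcdcdbca'
  #2 SA[2]=3  'acbdcccbbbcbbdbbdadabcdcdcdbca'
  #3 SA[3]=20  'adabcdcdcdbca'
  #4 SA[4]=2  'bacbdcccbbbcbbdbbdadabcdcdcdbca'
  #5 SA[5]=10  'bbbcbbdbbdadabcdcdcdbca'
  #6 SA[6]=11  'bbcbbdbbdadabcdcdcdbca'
  #7 SA[7]=17  'bbdadabcdcdcdbca'
  #8 SA[8]=14  'bbdbbdadabcdcdcdbca'
  #9 SA[9]=30  'bca'
  #10 SA[10]=12  'bcbbdbbdadabcdcdcdbca'
  #11 SA[11]=23  'bcdcdcdbca'
  #12 SA[12]=18  'bdadabcdcdcdbca'
  #13 SA[13]=15  'bdbbdadabcdcdcdbca'
  #14 SA[14]=5  'bdcccbbbcbbdbbdadabcdcdcdbca'
  #15 SA[15]=31  'ca'
  #16 SA[16]=1  'cbacbdcccbbbcbbdbbdadabcdcdcdbca'
  #17 SA[17]=9  'cbbbcbbdbbdadabcdcdcdbca'
  #18 SA[18]=13  'cbbdbbdadabcdcdcdbca'
  #19 SA[19]=4  'cbdcccbbbcbbdbbdadabcdcdcdbca'
  #20 SA[20]=0  'ccbacbdcccbbbcbbdbbdadabcdcdcdbca'
  #21 SA[21]=8  'ccbbbcbbdbbdadabcdcdcdbca'
  #22 SA[22]=7  'cccbbbcbbdbbdadabcdcdcdbca'
  #23 SA[23]=28  'cdbca'
  #24 SA[24]=26  'cdcdbca'
  #25 SA[25]=24  'cdcdcdbca'
  #26 SA[26]=21  'dabcdcdcdbca'
  #27 SA[27]=19  'dadabcdcdcdbca'
  #28 SA[28]=16  'dbbdadabcdcdcdbca'
  #29 SA[29]=29  'dbca'
  #30 SA[30]=6  'dcccbbbcbbdbbdadabcdcdcdbca'
  #31 SA[31]=27  'dcdbca'
  #32 SA[32]=25  'dcdcdbca'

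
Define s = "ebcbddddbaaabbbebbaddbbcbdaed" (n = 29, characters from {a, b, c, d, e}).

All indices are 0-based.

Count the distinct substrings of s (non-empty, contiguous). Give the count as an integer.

393

sorted suffixes:
  #0 SA[0]=9  'aaabbbebbaddbbcbdaed'
  #1 SA[1]=10  'aabbbebbaddbbcbdaed'
  #2 SA[2]=11  'abbbebbaddbbcbdaed'
  #3 SA[3]=18  'addbbcbdaed'
  #4 SA[4]=26  'aed'
  #5 SA[5]=8  'baaabbbebbaddbbcbdaed'
  #6 SA[6]=17  'baddbbcbdaed'
  #7 SA[7]=16  'bbaddbbcbdaed'
  #8 SA[8]=12  'bbbebbaddbbcbdaed'
  #9 SA[9]=21  'bbcbdaed'
  #10 SA[10]=13  'bbebbaddbbcbdaed'
  #11 SA[11]=22  'bcbdaed'
  #12 SA[12]=1  'bcbddddbaaabbbebbaddbbcbdaed'
  #13 SA[13]=24  'bdaed'
  #14 SA[14]=3  'bddddbaaabbbebbaddbbcbdaed'
  #15 SA[15]=14  'bebbaddbbcbdaed'
  #16 SA[16]=23  'cbdaed'
  #17 SA[17]=2  'cbddddbaaabbbebbaddbbcbdaed'
  #18 SA[18]=28  'd'
  #19 SA[19]=25  'daed'
  #20 SA[20]=7  'dbaaabbbebbaddbbcbdaed'
  #21 SA[21]=20  'dbbcbdaed'
  #22 SA[22]=6  'ddbaaabbbebbaddbbcbdaed'
  #23 SA[23]=19  'ddbbcbdaed'
  #24 SA[24]=5  'dddbaaabbbebbaddbbcbdaed'
  #25 SA[25]=4  'ddddbaaabbbebbaddbbcbdaed'
  #26 SA[26]=15  'ebbaddbbcbdaed'
  #27 SA[27]=0  'ebcbddddbaaabbbebbaddbbcbdaed'
  #28 SA[28]=27  'ed'

SA = [9, 10, 11, 18, 26, 8, 17, 16, 12, 21, 13, 22, 1, 24, 3, 14, 23, 2, 28, 25, 7, 20, 6, 19, 5, 4, 15, 0, 27]
i: (SA[i-1],SA[i]) lcp shared
  1: (9,10) 2 'aa'
  2: (10,11) 1 'a'
  3: (11,18) 1 'a'
  4: (18,26) 1 'a'
  5: (26,8) 0 ''
  6: (8,17) 2 'ba'
  7: (17,16) 1 'b'
  8: (16,12) 2 'bb'
  9: (12,21) 2 'bb'
  10: (21,13) 2 'bb'
  11: (13,22) 1 'b'
  12: (22,1) 4 'bcbd'
  13: (1,24) 1 'b'
  14: (24,3) 2 'bd'
  15: (3,14) 1 'b'
  16: (14,23) 0 ''
  17: (23,2) 3 'cbd'
  18: (2,28) 0 ''
  19: (28,25) 1 'd'
  20: (25,7) 1 'd'
  21: (7,20) 2 'db'
  22: (20,6) 1 'd'
  23: (6,19) 3 'ddb'
  24: (19,5) 2 'dd'
  25: (5,4) 3 'ddd'
  26: (4,15) 0 ''
  27: (15,0) 2 'eb'
  28: (0,27) 1 'e'

n(n+1)/2 = 29·30/2 = 435
Σ LCP = 0 + 2 + 1 + 1 + 1 + 0 + 2 + 1 + 2 + 2 + 2 + 1 + 4 + 1 + 2 + 1 + 0 + 3 + 0 + 1 + 1 + 2 + 1 + 3 + 2 + 3 + 0 + 2 + 1 = 42
distinct = 435 − 42 = 393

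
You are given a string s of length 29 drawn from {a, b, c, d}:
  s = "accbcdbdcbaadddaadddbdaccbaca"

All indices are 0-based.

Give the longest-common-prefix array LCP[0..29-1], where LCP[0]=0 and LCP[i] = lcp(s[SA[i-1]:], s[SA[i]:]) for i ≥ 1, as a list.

[0, 1, 5, 1, 2, 4, 1, 4, 0, 2, 1, 1, 2, 0, 1, 3, 2, 1, 3, 1, 0, 2, 1, 3, 1, 1, 2, 2, 3]

rank | idx | suffix
   0 |  28 | a
   1 |  10 | aadddaadddbdaccbaca
   2 |  15 | aadddbdaccbaca
   3 |  26 | aca
   4 |  22 | accbaca
   5 |   0 | accbcdbdcbaadddaadddbdaccbaca
   6 |  11 | adddaadddbdaccbaca
   7 |  16 | adddbdaccbaca
   8 |   9 | baadddaadddbdaccbaca
   9 |  25 | baca
  10 |   3 | bcdbdcbaadddaadddbdaccbaca
  11 |  20 | bdaccbaca
  12 |   6 | bdcbaadddaadddbdaccbaca
  13 |  27 | ca
  14 |   8 | cbaadddaadddbdaccbaca
  15 |  24 | cbaca
  16 |   2 | cbcdbdcbaadddaadddbdaccbaca
  17 |  23 | ccbaca
  18 |   1 | ccbcdbdcbaadddaadddbdaccbaca
  19 |   4 | cdbdcbaadddaadddbdaccbaca
  20 |  14 | daadddbdaccbaca
  21 |  21 | daccbaca
  22 |  19 | dbdaccbaca
  23 |   5 | dbdcbaadddaadddbdaccbaca
  24 |   7 | dcbaadddaadddbdaccbaca
  25 |  13 | ddaadddbdaccbaca
  26 |  18 | ddbdaccbaca
  27 |  12 | dddaadddbdaccbaca
  28 |  17 | dddbdaccbaca

SA = [28, 10, 15, 26, 22, 0, 11, 16, 9, 25, 3, 20, 6, 27, 8, 24, 2, 23, 1, 4, 14, 21, 19, 5, 7, 13, 18, 12, 17]
i: (SA[i-1],SA[i]) lcp shared
  1: (28,10) 1 'a'
  2: (10,15) 5 'aaddd'
  3: (15,26) 1 'a'
  4: (26,22) 2 'ac'
  5: (22,0) 4 'accb'
  6: (0,11) 1 'a'
  7: (11,16) 4 'addd'
  8: (16,9) 0 ''
  9: (9,25) 2 'ba'
  10: (25,3) 1 'b'
  11: (3,20) 1 'b'
  12: (20,6) 2 'bd'
  13: (6,27) 0 ''
  14: (27,8) 1 'c'
  15: (8,24) 3 'cba'
  16: (24,2) 2 'cb'
  17: (2,23) 1 'c'
  18: (23,1) 3 'ccb'
  19: (1,4) 1 'c'
  20: (4,14) 0 ''
  21: (14,21) 2 'da'
  22: (21,19) 1 'd'
  23: (19,5) 3 'dbd'
  24: (5,7) 1 'd'
  25: (7,13) 1 'd'
  26: (13,18) 2 'dd'
  27: (18,12) 2 'dd'
  28: (12,17) 3 'ddd'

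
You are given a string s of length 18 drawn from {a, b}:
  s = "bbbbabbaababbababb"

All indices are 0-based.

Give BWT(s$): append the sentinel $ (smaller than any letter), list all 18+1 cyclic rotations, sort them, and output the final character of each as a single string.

rank  rotation             last
    0  $bbbbabbaababbababb  b
    1  aababbababb$bbbbabb  b
    2  ababb$bbbbabbaababb  b
    3  ababbababb$bbbbabba  a
    4  abb$bbbbabbaababbab  b
    5  abbaababbababb$bbbb  b
    6  abbababb$bbbbabbaab  b
    7  b$bbbbabbaababbabab  b
    8  baababbababb$bbbbab  b
    9  bababb$bbbbabbaabab  b
   10  babb$bbbbabbaababba  a
   11  babbaababbababb$bbb  b
   12  babbababb$bbbbabbaa  a
   13  bb$bbbbabbaababbaba  a
   14  bbaababbababb$bbbba  a
   15  bbababb$bbbbabbaaba  a
   16  bbabbaababbababb$bb  b
   17  bbbabbaababbababb$b  b
   18  bbbbabbaababbababb$  $

bbbabbbbbbabaaaabb$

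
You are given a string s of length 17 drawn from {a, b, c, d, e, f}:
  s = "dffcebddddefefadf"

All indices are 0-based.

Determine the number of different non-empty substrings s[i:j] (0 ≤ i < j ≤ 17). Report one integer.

rank→(start, suffix):
  0 → (14, 'adf')
  1 → (5, 'bddddefefadf')
  2 → (3, 'cebddddefefadf')
  3 → (6, 'ddddefefadf')
  4 → (7, 'dddefefadf')
  5 → (8, 'ddefefadf')
  6 → (9, 'defefadf')
  7 → (15, 'df')
  8 → (0, 'dffcebddddefefadf')
  9 → (4, 'ebddddefefadf')
  10 → (12, 'efadf')
  11 → (10, 'efefadf')
  12 → (16, 'f')
  13 → (13, 'fadf')
  14 → (2, 'fcebddddefefadf')
  15 → (11, 'fefadf')
  16 → (1, 'ffcebddddefefadf')

SA = [14, 5, 3, 6, 7, 8, 9, 15, 0, 4, 12, 10, 16, 13, 2, 11, 1]
i: (SA[i-1],SA[i]) lcp shared
  1: (14,5) 0 ''
  2: (5,3) 0 ''
  3: (3,6) 0 ''
  4: (6,7) 3 'ddd'
  5: (7,8) 2 'dd'
  6: (8,9) 1 'd'
  7: (9,15) 1 'd'
  8: (15,0) 2 'df'
  9: (0,4) 0 ''
  10: (4,12) 1 'e'
  11: (12,10) 2 'ef'
  12: (10,16) 0 ''
  13: (16,13) 1 'f'
  14: (13,2) 1 'f'
  15: (2,11) 1 'f'
  16: (11,1) 1 'f'

n(n+1)/2 = 17·18/2 = 153
Σ LCP = 0 + 0 + 0 + 0 + 3 + 2 + 1 + 1 + 2 + 0 + 1 + 2 + 0 + 1 + 1 + 1 + 1 = 16
distinct = 153 − 16 = 137

137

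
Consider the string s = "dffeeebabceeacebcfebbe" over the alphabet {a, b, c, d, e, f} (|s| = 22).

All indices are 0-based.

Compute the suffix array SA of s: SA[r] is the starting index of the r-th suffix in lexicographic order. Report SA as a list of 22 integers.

rank | idx | suffix
   0 |   7 | abceeacebcfebbe
   1 |  12 | acebcfebbe
   2 |   6 | babceeacebcfebbe
   3 |  19 | bbe
   4 |   8 | bceeacebcfebbe
   5 |  15 | bcfebbe
   6 |  20 | be
   7 |  13 | cebcfebbe
   8 |   9 | ceeacebcfebbe
   9 |  16 | cfebbe
  10 |   0 | dffeeebabceeacebcfebbe
  11 |  21 | e
  12 |  11 | eacebcfebbe
  13 |   5 | ebabceeacebcfebbe
  14 |  18 | ebbe
  15 |  14 | ebcfebbe
  16 |  10 | eeacebcfebbe
  17 |   4 | eebabceeacebcfebbe
  18 |   3 | eeebabceeacebcfebbe
  19 |  17 | febbe
  20 |   2 | feeebabceeacebcfebbe
  21 |   1 | ffeeebabceeacebcfebbe

[7, 12, 6, 19, 8, 15, 20, 13, 9, 16, 0, 21, 11, 5, 18, 14, 10, 4, 3, 17, 2, 1]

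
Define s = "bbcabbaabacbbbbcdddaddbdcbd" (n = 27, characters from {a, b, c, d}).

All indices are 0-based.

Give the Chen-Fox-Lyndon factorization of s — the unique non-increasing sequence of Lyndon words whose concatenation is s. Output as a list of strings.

emit factor 1: 'bbc' (i=0, period=3)
emit factor 2: 'abb' (i=3, period=3)
emit factor 3: 'aabacbbbbcdddaddbdcbd' (i=6, period=21)

["bbc", "abb", "aabacbbbbcdddaddbdcbd"]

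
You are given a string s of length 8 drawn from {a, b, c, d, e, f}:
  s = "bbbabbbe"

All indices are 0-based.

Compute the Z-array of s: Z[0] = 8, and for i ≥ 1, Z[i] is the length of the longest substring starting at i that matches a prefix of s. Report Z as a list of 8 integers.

Z[0]=8
i=1: i≥r, start 0; Z[1]=2 grow→box=[1,3)
i=2: min(r-i=1, Z[1]=2)=1; Z[2]=1
i=3: i≥r, start 0; Z[3]=0
i=4: i≥r, start 0; Z[4]=3 grow→box=[4,7)
i=5: min(r-i=2, Z[1]=2)=2; Z[5]=2
i=6: min(r-i=1, Z[2]=1)=1; Z[6]=1
i=7: i≥r, start 0; Z[7]=0

[8, 2, 1, 0, 3, 2, 1, 0]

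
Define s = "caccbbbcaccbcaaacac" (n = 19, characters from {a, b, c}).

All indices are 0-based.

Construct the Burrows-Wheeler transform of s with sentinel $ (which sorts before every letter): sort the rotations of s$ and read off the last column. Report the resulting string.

rank  rotation              last
    0  $caccbbbcaccbcaaacac  c
    1  aaacac$caccbbbcaccbc  c
    2  aacac$caccbbbcaccbca  a
    3  ac$caccbbbcaccbcaaac  c
    4  acac$caccbbbcaccbcaa  a
    5  accbbbcaccbcaaacac$c  c
    6  accbcaaacac$caccbbbc  c
    7  bbbcaccbcaaacac$cacc  c
    8  bbcaccbcaaacac$caccb  b
    9  bcaaacac$caccbbbcacc  c
   10  bcaccbcaaacac$caccbb  b
   11  c$caccbbbcaccbcaaaca  a
   12  caaacac$caccbbbcaccb  b
   13  cac$caccbbbcaccbcaaa  a
   14  caccbbbcaccbcaaacac$  $
   15  caccbcaaacac$caccbbb  b
   16  cbbbcaccbcaaacac$cac  c
   17  cbcaaacac$caccbbbcac  c
   18  ccbbbcaccbcaaacac$ca  a
   19  ccbcaaacac$caccbbbca  a

ccacacccbcbaba$bccaa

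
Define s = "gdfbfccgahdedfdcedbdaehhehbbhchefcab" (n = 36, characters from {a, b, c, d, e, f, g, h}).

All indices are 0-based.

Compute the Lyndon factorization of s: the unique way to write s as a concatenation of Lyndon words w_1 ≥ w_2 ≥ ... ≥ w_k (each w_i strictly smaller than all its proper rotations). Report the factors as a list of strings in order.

["g", "df", "bfccg", "ahdedfdcedbd", "aehhehbbhchefc", "ab"]

emit factor 1: 'g' (i=0, period=1)
emit factor 2: 'df' (i=1, period=2)
emit factor 3: 'bfccg' (i=3, period=5)
emit factor 4: 'ahdedfdcedbd' (i=8, period=12)
emit factor 5: 'aehhehbbhchefc' (i=20, period=14)
emit factor 6: 'ab' (i=34, period=2)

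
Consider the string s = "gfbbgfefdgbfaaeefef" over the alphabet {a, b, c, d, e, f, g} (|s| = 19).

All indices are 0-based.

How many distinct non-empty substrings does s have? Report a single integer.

172

rank→(start, suffix):
  0 → (12, 'aaeefef')
  1 → (13, 'aeefef')
  2 → (2, 'bbgfefdgbfaaeefef')
  3 → (10, 'bfaaeefef')
  4 → (3, 'bgfefdgbfaaeefef')
  5 → (8, 'dgbfaaeefef')
  6 → (14, 'eefef')
  7 → (17, 'ef')
  8 → (6, 'efdgbfaaeefef')
  9 → (15, 'efef')
  10 → (18, 'f')
  11 → (11, 'faaeefef')
  12 → (1, 'fbbgfefdgbfaaeefef')
  13 → (7, 'fdgbfaaeefef')
  14 → (16, 'fef')
  15 → (5, 'fefdgbfaaeefef')
  16 → (9, 'gbfaaeefef')
  17 → (0, 'gfbbgfefdgbfaaeefef')
  18 → (4, 'gfefdgbfaaeefef')

SA = [12, 13, 2, 10, 3, 8, 14, 17, 6, 15, 18, 11, 1, 7, 16, 5, 9, 0, 4]
[i] adj suffixes → lcp
  [1] 12/13 → 1 ('a')
  [2] 13/2 → 0 ('')
  [3] 2/10 → 1 ('b')
  [4] 10/3 → 1 ('b')
  [5] 3/8 → 0 ('')
  [6] 8/14 → 0 ('')
  [7] 14/17 → 1 ('e')
  [8] 17/6 → 2 ('ef')
  [9] 6/15 → 2 ('ef')
  [10] 15/18 → 0 ('')
  [11] 18/11 → 1 ('f')
  [12] 11/1 → 1 ('f')
  [13] 1/7 → 1 ('f')
  [14] 7/16 → 1 ('f')
  [15] 16/5 → 3 ('fef')
  [16] 5/9 → 0 ('')
  [17] 9/0 → 1 ('g')
  [18] 0/4 → 2 ('gf')

n(n+1)/2 = 19·20/2 = 190
Σ LCP = 0 + 1 + 0 + 1 + 1 + 0 + 0 + 1 + 2 + 2 + 0 + 1 + 1 + 1 + 1 + 3 + 0 + 1 + 2 = 18
distinct = 190 − 18 = 172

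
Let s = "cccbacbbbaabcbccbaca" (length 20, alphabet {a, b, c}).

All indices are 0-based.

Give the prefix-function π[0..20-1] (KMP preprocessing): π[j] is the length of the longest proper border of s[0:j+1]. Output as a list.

π[0] = 0
j=1 s[j]='c': π[1]=1 (border 'c')
j=2 s[j]='c': π[2]=2 (border 'cc')
j=3 s[j]='b': k: 2→1→0; π[3]=0 (border '')
j=4 s[j]='a': π[4]=0 (border '')
j=5 s[j]='c': π[5]=1 (border 'c')
j=6 s[j]='b': k: 1→0; π[6]=0 (border '')
j=7 s[j]='b': π[7]=0 (border '')
j=8 s[j]='b': π[8]=0 (border '')
j=9 s[j]='a': π[9]=0 (border '')
j=10 s[j]='a': π[10]=0 (border '')
j=11 s[j]='b': π[11]=0 (border '')
j=12 s[j]='c': π[12]=1 (border 'c')
j=13 s[j]='b': k: 1→0; π[13]=0 (border '')
j=14 s[j]='c': π[14]=1 (border 'c')
j=15 s[j]='c': π[15]=2 (border 'cc')
j=16 s[j]='b': k: 2→1→0; π[16]=0 (border '')
j=17 s[j]='a': π[17]=0 (border '')
j=18 s[j]='c': π[18]=1 (border 'c')
j=19 s[j]='a': k: 1→0; π[19]=0 (border '')

[0, 1, 2, 0, 0, 1, 0, 0, 0, 0, 0, 0, 1, 0, 1, 2, 0, 0, 1, 0]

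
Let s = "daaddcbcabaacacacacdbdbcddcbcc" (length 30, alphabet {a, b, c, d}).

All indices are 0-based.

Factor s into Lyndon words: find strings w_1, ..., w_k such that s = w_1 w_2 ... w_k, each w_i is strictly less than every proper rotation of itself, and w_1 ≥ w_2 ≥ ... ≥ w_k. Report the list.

emit factor 1: 'd' (i=0, period=1)
emit factor 2: 'aaddcbcab' (i=1, period=9)
emit factor 3: 'aacacacacdbdbcddcbcc' (i=10, period=20)

["d", "aaddcbcab", "aacacacacdbdbcddcbcc"]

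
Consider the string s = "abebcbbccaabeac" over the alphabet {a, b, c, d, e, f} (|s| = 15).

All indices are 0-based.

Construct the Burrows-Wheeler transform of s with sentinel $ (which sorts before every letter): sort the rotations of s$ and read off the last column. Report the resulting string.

cca$ecebaaacbbbb

rank  rotation          last
    0  $abebcbbccaabeac  c
    1  aabeac$abebcbbcc  c
    2  abeac$abebcbbcca  a
    3  abebcbbccaabeac$  $
    4  ac$abebcbbccaabe  e
    5  bbccaabeac$abebc  c
    6  bcbbccaabeac$abe  e
    7  bccaabeac$abebcb  b
    8  beac$abebcbbccaa  a
    9  bebcbbccaabeac$a  a
   10  c$abebcbbccaabea  a
   11  caabeac$abebcbbc  c
   12  cbbccaabeac$abeb  b
   13  ccaabeac$abebcbb  b
   14  eac$abebcbbccaab  b
   15  ebcbbccaabeac$ab  b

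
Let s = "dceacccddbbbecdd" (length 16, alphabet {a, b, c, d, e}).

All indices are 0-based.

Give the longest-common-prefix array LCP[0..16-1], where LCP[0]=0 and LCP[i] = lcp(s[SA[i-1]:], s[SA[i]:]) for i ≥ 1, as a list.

[0, 0, 2, 1, 0, 2, 1, 3, 1, 0, 1, 1, 1, 2, 0, 1]

sorted suffixes:
  #0 SA[0]=3  'acccddbbbecdd'
  #1 SA[1]=9  'bbbecdd'
  #2 SA[2]=10  'bbecdd'
  #3 SA[3]=11  'becdd'
  #4 SA[4]=4  'cccddbbbecdd'
  #5 SA[5]=5  'ccddbbbecdd'
  #6 SA[6]=13  'cdd'
  #7 SA[7]=6  'cddbbbecdd'
  #8 SA[8]=1  'ceacccddbbbecdd'
  #9 SA[9]=15  'd'
  #10 SA[10]=8  'dbbbecdd'
  #11 SA[11]=0  'dceacccddbbbecdd'
  #12 SA[12]=14  'dd'
  #13 SA[13]=7  'ddbbbecdd'
  #14 SA[14]=2  'eacccddbbbecdd'
  #15 SA[15]=12  'ecdd'

SA = [3, 9, 10, 11, 4, 5, 13, 6, 1, 15, 8, 0, 14, 7, 2, 12]
[i] adj suffixes → lcp
  [1] 3/9 → 0 ('')
  [2] 9/10 → 2 ('bb')
  [3] 10/11 → 1 ('b')
  [4] 11/4 → 0 ('')
  [5] 4/5 → 2 ('cc')
  [6] 5/13 → 1 ('c')
  [7] 13/6 → 3 ('cdd')
  [8] 6/1 → 1 ('c')
  [9] 1/15 → 0 ('')
  [10] 15/8 → 1 ('d')
  [11] 8/0 → 1 ('d')
  [12] 0/14 → 1 ('d')
  [13] 14/7 → 2 ('dd')
  [14] 7/2 → 0 ('')
  [15] 2/12 → 1 ('e')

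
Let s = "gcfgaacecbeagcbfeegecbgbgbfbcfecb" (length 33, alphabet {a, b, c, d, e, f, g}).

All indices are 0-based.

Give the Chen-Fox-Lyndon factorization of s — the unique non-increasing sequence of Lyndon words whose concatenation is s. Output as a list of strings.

emit factor 1: 'g' (i=0, period=1)
emit factor 2: 'cfg' (i=1, period=3)
emit factor 3: 'aacecbeagcbfeegecbgbgbfbcfecb' (i=4, period=29)

["g", "cfg", "aacecbeagcbfeegecbgbgbfbcfecb"]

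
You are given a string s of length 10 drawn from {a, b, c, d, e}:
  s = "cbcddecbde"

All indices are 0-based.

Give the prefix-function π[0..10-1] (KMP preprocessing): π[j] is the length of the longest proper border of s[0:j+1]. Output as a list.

[0, 0, 1, 0, 0, 0, 1, 2, 0, 0]

π[0] = 0
j=1 s[j]='b': π[1]=0 (border '')
j=2 s[j]='c': π[2]=1 (border 'c')
j=3 s[j]='d': k: 1→0; π[3]=0 (border '')
j=4 s[j]='d': π[4]=0 (border '')
j=5 s[j]='e': π[5]=0 (border '')
j=6 s[j]='c': π[6]=1 (border 'c')
j=7 s[j]='b': π[7]=2 (border 'cb')
j=8 s[j]='d': k: 2→0; π[8]=0 (border '')
j=9 s[j]='e': π[9]=0 (border '')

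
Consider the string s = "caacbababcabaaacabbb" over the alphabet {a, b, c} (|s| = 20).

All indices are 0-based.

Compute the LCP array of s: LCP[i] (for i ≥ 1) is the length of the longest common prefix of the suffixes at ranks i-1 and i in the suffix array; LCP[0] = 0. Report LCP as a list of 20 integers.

[0, 2, 3, 1, 3, 2, 2, 1, 2, 0, 1, 2, 3, 1, 2, 1, 0, 2, 3, 1]

rank→(start, suffix):
  0 → (12, 'aaacabbb')
  1 → (13, 'aacabbb')
  2 → (1, 'aacbababcabaaacabbb')
  3 → (10, 'abaaacabbb')
  4 → (5, 'ababcabaaacabbb')
  5 → (16, 'abbb')
  6 → (7, 'abcabaaacabbb')
  7 → (14, 'acabbb')
  8 → (2, 'acbababcabaaacabbb')
  9 → (19, 'b')
  10 → (11, 'baaacabbb')
  11 → (4, 'bababcabaaacabbb')
  12 → (6, 'babcabaaacabbb')
  13 → (18, 'bb')
  14 → (17, 'bbb')
  15 → (8, 'bcabaaacabbb')
  16 → (0, 'caacbababcabaaacabbb')
  17 → (9, 'cabaaacabbb')
  18 → (15, 'cabbb')
  19 → (3, 'cbababcabaaacabbb')

SA = [12, 13, 1, 10, 5, 16, 7, 14, 2, 19, 11, 4, 6, 18, 17, 8, 0, 9, 15, 3]
i: (SA[i-1],SA[i]) lcp shared
  1: (12,13) 2 'aa'
  2: (13,1) 3 'aac'
  3: (1,10) 1 'a'
  4: (10,5) 3 'aba'
  5: (5,16) 2 'ab'
  6: (16,7) 2 'ab'
  7: (7,14) 1 'a'
  8: (14,2) 2 'ac'
  9: (2,19) 0 ''
  10: (19,11) 1 'b'
  11: (11,4) 2 'ba'
  12: (4,6) 3 'bab'
  13: (6,18) 1 'b'
  14: (18,17) 2 'bb'
  15: (17,8) 1 'b'
  16: (8,0) 0 ''
  17: (0,9) 2 'ca'
  18: (9,15) 3 'cab'
  19: (15,3) 1 'c'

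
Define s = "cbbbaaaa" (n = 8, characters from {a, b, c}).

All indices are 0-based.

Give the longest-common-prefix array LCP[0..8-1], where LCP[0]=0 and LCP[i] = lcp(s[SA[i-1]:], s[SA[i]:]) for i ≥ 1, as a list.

rank | idx | suffix
   0 |   7 | a
   1 |   6 | aa
   2 |   5 | aaa
   3 |   4 | aaaa
   4 |   3 | baaaa
   5 |   2 | bbaaaa
   6 |   1 | bbbaaaa
   7 |   0 | cbbbaaaa

SA = [7, 6, 5, 4, 3, 2, 1, 0]
rank  pair      lcp
   1  s[7:],s[6:]  1  'a'
   2  s[6:],s[5:]  2  'aa'
   3  s[5:],s[4:]  3  'aaa'
   4  s[4:],s[3:]  0  ''
   5  s[3:],s[2:]  1  'b'
   6  s[2:],s[1:]  2  'bb'
   7  s[1:],s[0:]  0  ''

[0, 1, 2, 3, 0, 1, 2, 0]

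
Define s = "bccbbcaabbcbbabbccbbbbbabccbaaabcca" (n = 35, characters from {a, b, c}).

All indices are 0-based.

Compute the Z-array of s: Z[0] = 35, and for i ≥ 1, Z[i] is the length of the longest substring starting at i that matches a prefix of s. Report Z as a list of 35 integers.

[35, 0, 0, 1, 2, 0, 0, 0, 1, 2, 0, 1, 1, 0, 1, 5, 0, 0, 1, 1, 1, 1, 1, 0, 4, 0, 0, 1, 0, 0, 0, 3, 0, 0, 0]

Z[0]=35
i=1: fresh scan; Z[1]=0
i=2: fresh scan; Z[2]=0
i=3: fresh scan; Z[3]=1 grow→box=[3,4)
i=4: fresh scan; Z[4]=2 grow→box=[4,6)
i=5: min(r-i=1, Z[1]=0)=0; Z[5]=0
i=6: fresh scan; Z[6]=0
i=7: fresh scan; Z[7]=0
i=8: fresh scan; Z[8]=1 grow→box=[8,9)
i=9: fresh scan; Z[9]=2 grow→box=[9,11)
i=10: min(r-i=1, Z[1]=0)=0; Z[10]=0
i=11: fresh scan; Z[11]=1 grow→box=[11,12)
i=12: fresh scan; Z[12]=1 grow→box=[12,13)
i=13: fresh scan; Z[13]=0
i=14: fresh scan; Z[14]=1 grow→box=[14,15)
i=15: fresh scan; Z[15]=5 grow→box=[15,20)
i=16: min(r-i=4, Z[1]=0)=0; Z[16]=0
i=17: min(r-i=3, Z[2]=0)=0; Z[17]=0
i=18: min(r-i=2, Z[3]=1)=1; Z[18]=1
i=19: min(r-i=1, Z[4]=2)=1; Z[19]=1
i=20: fresh scan; Z[20]=1 grow→box=[20,21)
i=21: fresh scan; Z[21]=1 grow→box=[21,22)
i=22: fresh scan; Z[22]=1 grow→box=[22,23)
i=23: fresh scan; Z[23]=0
i=24: fresh scan; Z[24]=4 grow→box=[24,28)
i=25: min(r-i=3, Z[1]=0)=0; Z[25]=0
i=26: min(r-i=2, Z[2]=0)=0; Z[26]=0
i=27: min(r-i=1, Z[3]=1)=1; Z[27]=1
i=28: fresh scan; Z[28]=0
i=29: fresh scan; Z[29]=0
i=30: fresh scan; Z[30]=0
i=31: fresh scan; Z[31]=3 grow→box=[31,34)
i=32: min(r-i=2, Z[1]=0)=0; Z[32]=0
i=33: min(r-i=1, Z[2]=0)=0; Z[33]=0
i=34: fresh scan; Z[34]=0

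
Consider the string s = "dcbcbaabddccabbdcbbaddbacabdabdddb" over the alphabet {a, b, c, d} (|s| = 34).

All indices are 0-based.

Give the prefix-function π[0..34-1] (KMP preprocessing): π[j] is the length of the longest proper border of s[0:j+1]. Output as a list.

[0, 0, 0, 0, 0, 0, 0, 0, 1, 1, 2, 0, 0, 0, 0, 1, 2, 3, 0, 0, 1, 1, 0, 0, 0, 0, 0, 1, 0, 0, 1, 1, 1, 0]

π[0] = 0
j=1 s[j]='c': π[1]=0 (border '')
j=2 s[j]='b': π[2]=0 (border '')
j=3 s[j]='c': π[3]=0 (border '')
j=4 s[j]='b': π[4]=0 (border '')
j=5 s[j]='a': π[5]=0 (border '')
j=6 s[j]='a': π[6]=0 (border '')
j=7 s[j]='b': π[7]=0 (border '')
j=8 s[j]='d': π[8]=1 (border 'd')
j=9 s[j]='d': k: 1→0; π[9]=1 (border 'd')
j=10 s[j]='c': π[10]=2 (border 'dc')
j=11 s[j]='c': k: 2→0; π[11]=0 (border '')
j=12 s[j]='a': π[12]=0 (border '')
j=13 s[j]='b': π[13]=0 (border '')
j=14 s[j]='b': π[14]=0 (border '')
j=15 s[j]='d': π[15]=1 (border 'd')
j=16 s[j]='c': π[16]=2 (border 'dc')
j=17 s[j]='b': π[17]=3 (border 'dcb')
j=18 s[j]='b': k: 3→0; π[18]=0 (border '')
j=19 s[j]='a': π[19]=0 (border '')
j=20 s[j]='d': π[20]=1 (border 'd')
j=21 s[j]='d': k: 1→0; π[21]=1 (border 'd')
j=22 s[j]='b': k: 1→0; π[22]=0 (border '')
j=23 s[j]='a': π[23]=0 (border '')
j=24 s[j]='c': π[24]=0 (border '')
j=25 s[j]='a': π[25]=0 (border '')
j=26 s[j]='b': π[26]=0 (border '')
j=27 s[j]='d': π[27]=1 (border 'd')
j=28 s[j]='a': k: 1→0; π[28]=0 (border '')
j=29 s[j]='b': π[29]=0 (border '')
j=30 s[j]='d': π[30]=1 (border 'd')
j=31 s[j]='d': k: 1→0; π[31]=1 (border 'd')
j=32 s[j]='d': k: 1→0; π[32]=1 (border 'd')
j=33 s[j]='b': k: 1→0; π[33]=0 (border '')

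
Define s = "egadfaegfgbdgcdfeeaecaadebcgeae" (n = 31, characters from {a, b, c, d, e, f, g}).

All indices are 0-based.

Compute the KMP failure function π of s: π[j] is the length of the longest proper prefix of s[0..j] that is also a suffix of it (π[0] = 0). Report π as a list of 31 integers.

[0, 0, 0, 0, 0, 0, 1, 2, 0, 0, 0, 0, 0, 0, 0, 0, 1, 1, 0, 1, 0, 0, 0, 0, 1, 0, 0, 0, 1, 0, 1]

π[0] = 0
j=1 s[j]='g': π[1]=0 (border '')
j=2 s[j]='a': π[2]=0 (border '')
j=3 s[j]='d': π[3]=0 (border '')
j=4 s[j]='f': π[4]=0 (border '')
j=5 s[j]='a': π[5]=0 (border '')
j=6 s[j]='e': π[6]=1 (border 'e')
j=7 s[j]='g': π[7]=2 (border 'eg')
j=8 s[j]='f': k: 2→0; π[8]=0 (border '')
j=9 s[j]='g': π[9]=0 (border '')
j=10 s[j]='b': π[10]=0 (border '')
j=11 s[j]='d': π[11]=0 (border '')
j=12 s[j]='g': π[12]=0 (border '')
j=13 s[j]='c': π[13]=0 (border '')
j=14 s[j]='d': π[14]=0 (border '')
j=15 s[j]='f': π[15]=0 (border '')
j=16 s[j]='e': π[16]=1 (border 'e')
j=17 s[j]='e': k: 1→0; π[17]=1 (border 'e')
j=18 s[j]='a': k: 1→0; π[18]=0 (border '')
j=19 s[j]='e': π[19]=1 (border 'e')
j=20 s[j]='c': k: 1→0; π[20]=0 (border '')
j=21 s[j]='a': π[21]=0 (border '')
j=22 s[j]='a': π[22]=0 (border '')
j=23 s[j]='d': π[23]=0 (border '')
j=24 s[j]='e': π[24]=1 (border 'e')
j=25 s[j]='b': k: 1→0; π[25]=0 (border '')
j=26 s[j]='c': π[26]=0 (border '')
j=27 s[j]='g': π[27]=0 (border '')
j=28 s[j]='e': π[28]=1 (border 'e')
j=29 s[j]='a': k: 1→0; π[29]=0 (border '')
j=30 s[j]='e': π[30]=1 (border 'e')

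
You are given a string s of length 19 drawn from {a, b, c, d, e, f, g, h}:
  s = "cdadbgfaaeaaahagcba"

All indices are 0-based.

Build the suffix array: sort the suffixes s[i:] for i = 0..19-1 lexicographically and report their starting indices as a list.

[18, 10, 7, 11, 2, 8, 14, 12, 17, 4, 16, 0, 1, 3, 9, 6, 15, 5, 13]

rank→(start, suffix):
  0 → (18, 'a')
  1 → (10, 'aaahagcba')
  2 → (7, 'aaeaaahagcba')
  3 → (11, 'aahagcba')
  4 → (2, 'adbgfaaeaaahagcba')
  5 → (8, 'aeaaahagcba')
  6 → (14, 'agcba')
  7 → (12, 'ahagcba')
  8 → (17, 'ba')
  9 → (4, 'bgfaaeaaahagcba')
  10 → (16, 'cba')
  11 → (0, 'cdadbgfaaeaaahagcba')
  12 → (1, 'dadbgfaaeaaahagcba')
  13 → (3, 'dbgfaaeaaahagcba')
  14 → (9, 'eaaahagcba')
  15 → (6, 'faaeaaahagcba')
  16 → (15, 'gcba')
  17 → (5, 'gfaaeaaahagcba')
  18 → (13, 'hagcba')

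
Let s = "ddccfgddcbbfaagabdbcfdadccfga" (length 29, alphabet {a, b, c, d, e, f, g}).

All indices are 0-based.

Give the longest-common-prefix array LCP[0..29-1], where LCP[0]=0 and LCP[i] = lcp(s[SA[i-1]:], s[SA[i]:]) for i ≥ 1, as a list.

[0, 1, 1, 1, 1, 0, 1, 1, 1, 0, 1, 4, 1, 2, 3, 0, 1, 1, 2, 5, 1, 3, 0, 1, 1, 2, 0, 2, 1]

rank→(start, suffix):
  0 → (28, 'a')
  1 → (12, 'aagabdbcfdadccfga')
  2 → (15, 'abdbcfdadccfga')
  3 → (22, 'adccfga')
  4 → (13, 'agabdbcfdadccfga')
  5 → (9, 'bbfaagabdbcfdadccfga')
  6 → (18, 'bcfdadccfga')
  7 → (16, 'bdbcfdadccfga')
  8 → (10, 'bfaagabdbcfdadccfga')
  9 → (8, 'cbbfaagabdbcfdadccfga')
  10 → (24, 'ccfga')
  11 → (2, 'ccfgddcbbfaagabdbcfdadccfga')
  12 → (19, 'cfdadccfga')
  13 → (25, 'cfga')
  14 → (3, 'cfgddcbbfaagabdbcfdadccfga')
  15 → (21, 'dadccfga')
  16 → (17, 'dbcfdadccfga')
  17 → (7, 'dcbbfaagabdbcfdadccfga')
  18 → (23, 'dccfga')
  19 → (1, 'dccfgddcbbfaagabdbcfdadccfga')
  20 → (6, 'ddcbbfaagabdbcfdadccfga')
  21 → (0, 'ddccfgddcbbfaagabdbcfdadccfga')
  22 → (11, 'faagabdbcfdadccfga')
  23 → (20, 'fdadccfga')
  24 → (26, 'fga')
  25 → (4, 'fgddcbbfaagabdbcfdadccfga')
  26 → (27, 'ga')
  27 → (14, 'gabdbcfdadccfga')
  28 → (5, 'gddcbbfaagabdbcfdadccfga')

SA = [28, 12, 15, 22, 13, 9, 18, 16, 10, 8, 24, 2, 19, 25, 3, 21, 17, 7, 23, 1, 6, 0, 11, 20, 26, 4, 27, 14, 5]
rank  pair      lcp
   1  s[28:],s[12:]  1  'a'
   2  s[12:],s[15:]  1  'a'
   3  s[15:],s[22:]  1  'a'
   4  s[22:],s[13:]  1  'a'
   5  s[13:],s[9:]  0  ''
   6  s[9:],s[18:]  1  'b'
   7  s[18:],s[16:]  1  'b'
   8  s[16:],s[10:]  1  'b'
   9  s[10:],s[8:]  0  ''
  10  s[8:],s[24:]  1  'c'
  11  s[24:],s[2:]  4  'ccfg'
  12  s[2:],s[19:]  1  'c'
  13  s[19:],s[25:]  2  'cf'
  14  s[25:],s[3:]  3  'cfg'
  15  s[3:],s[21:]  0  ''
  16  s[21:],s[17:]  1  'd'
  17  s[17:],s[7:]  1  'd'
  18  s[7:],s[23:]  2  'dc'
  19  s[23:],s[1:]  5  'dccfg'
  20  s[1:],s[6:]  1  'd'
  21  s[6:],s[0:]  3  'ddc'
  22  s[0:],s[11:]  0  ''
  23  s[11:],s[20:]  1  'f'
  24  s[20:],s[26:]  1  'f'
  25  s[26:],s[4:]  2  'fg'
  26  s[4:],s[27:]  0  ''
  27  s[27:],s[14:]  2  'ga'
  28  s[14:],s[5:]  1  'g'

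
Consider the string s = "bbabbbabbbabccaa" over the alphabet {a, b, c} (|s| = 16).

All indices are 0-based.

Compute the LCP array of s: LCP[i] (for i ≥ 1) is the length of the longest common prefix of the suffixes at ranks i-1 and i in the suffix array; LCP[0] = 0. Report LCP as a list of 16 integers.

sorted suffixes:
  #0 SA[0]=15  'a'
  #1 SA[1]=14  'aa'
  #2 SA[2]=2  'abbbabbbabccaa'
  #3 SA[3]=6  'abbbabccaa'
  #4 SA[4]=10  'abccaa'
  #5 SA[5]=1  'babbbabbbabccaa'
  #6 SA[6]=5  'babbbabccaa'
  #7 SA[7]=9  'babccaa'
  #8 SA[8]=0  'bbabbbabbbabccaa'
  #9 SA[9]=4  'bbabbbabccaa'
  #10 SA[10]=8  'bbabccaa'
  #11 SA[11]=3  'bbbabbbabccaa'
  #12 SA[12]=7  'bbbabccaa'
  #13 SA[13]=11  'bccaa'
  #14 SA[14]=13  'caa'
  #15 SA[15]=12  'ccaa'

SA = [15, 14, 2, 6, 10, 1, 5, 9, 0, 4, 8, 3, 7, 11, 13, 12]
i: (SA[i-1],SA[i]) lcp shared
  1: (15,14) 1 'a'
  2: (14,2) 1 'a'
  3: (2,6) 6 'abbbab'
  4: (6,10) 2 'ab'
  5: (10,1) 0 ''
  6: (1,5) 7 'babbbab'
  7: (5,9) 3 'bab'
  8: (9,0) 1 'b'
  9: (0,4) 8 'bbabbbab'
  10: (4,8) 4 'bbab'
  11: (8,3) 2 'bb'
  12: (3,7) 5 'bbbab'
  13: (7,11) 1 'b'
  14: (11,13) 0 ''
  15: (13,12) 1 'c'

[0, 1, 1, 6, 2, 0, 7, 3, 1, 8, 4, 2, 5, 1, 0, 1]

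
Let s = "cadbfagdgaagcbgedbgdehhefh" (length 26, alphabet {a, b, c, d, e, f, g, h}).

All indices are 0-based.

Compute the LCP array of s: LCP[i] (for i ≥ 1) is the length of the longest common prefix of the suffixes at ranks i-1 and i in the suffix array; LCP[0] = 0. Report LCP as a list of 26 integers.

rank | idx | suffix
   0 |   9 | aagcbgedbgdehhefh
   1 |   1 | adbfagdgaagcbgedbgdehhefh
   2 |  10 | agcbgedbgdehhefh
   3 |   5 | agdgaagcbgedbgdehhefh
   4 |   3 | bfagdgaagcbgedbgdehhefh
   5 |  17 | bgdehhefh
   6 |  13 | bgedbgdehhefh
   7 |   0 | cadbfagdgaagcbgedbgdehhefh
   8 |  12 | cbgedbgdehhefh
   9 |   2 | dbfagdgaagcbgedbgdehhefh
  10 |  16 | dbgdehhefh
  11 |  19 | dehhefh
  12 |   7 | dgaagcbgedbgdehhefh
  13 |  15 | edbgdehhefh
  14 |  23 | efh
  15 |  20 | ehhefh
  16 |   4 | fagdgaagcbgedbgdehhefh
  17 |  24 | fh
  18 |   8 | gaagcbgedbgdehhefh
  19 |  11 | gcbgedbgdehhefh
  20 |  18 | gdehhefh
  21 |   6 | gdgaagcbgedbgdehhefh
  22 |  14 | gedbgdehhefh
  23 |  25 | h
  24 |  22 | hefh
  25 |  21 | hhefh

SA = [9, 1, 10, 5, 3, 17, 13, 0, 12, 2, 16, 19, 7, 15, 23, 20, 4, 24, 8, 11, 18, 6, 14, 25, 22, 21]
[i] adj suffixes → lcp
  [1] 9/1 → 1 ('a')
  [2] 1/10 → 1 ('a')
  [3] 10/5 → 2 ('ag')
  [4] 5/3 → 0 ('')
  [5] 3/17 → 1 ('b')
  [6] 17/13 → 2 ('bg')
  [7] 13/0 → 0 ('')
  [8] 0/12 → 1 ('c')
  [9] 12/2 → 0 ('')
  [10] 2/16 → 2 ('db')
  [11] 16/19 → 1 ('d')
  [12] 19/7 → 1 ('d')
  [13] 7/15 → 0 ('')
  [14] 15/23 → 1 ('e')
  [15] 23/20 → 1 ('e')
  [16] 20/4 → 0 ('')
  [17] 4/24 → 1 ('f')
  [18] 24/8 → 0 ('')
  [19] 8/11 → 1 ('g')
  [20] 11/18 → 1 ('g')
  [21] 18/6 → 2 ('gd')
  [22] 6/14 → 1 ('g')
  [23] 14/25 → 0 ('')
  [24] 25/22 → 1 ('h')
  [25] 22/21 → 1 ('h')

[0, 1, 1, 2, 0, 1, 2, 0, 1, 0, 2, 1, 1, 0, 1, 1, 0, 1, 0, 1, 1, 2, 1, 0, 1, 1]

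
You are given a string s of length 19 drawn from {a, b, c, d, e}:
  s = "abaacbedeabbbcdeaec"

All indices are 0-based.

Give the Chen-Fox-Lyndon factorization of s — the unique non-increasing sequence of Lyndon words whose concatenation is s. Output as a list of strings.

emit factor 1: 'ab' (i=0, period=2)
emit factor 2: 'aacbedeabbbcdeaec' (i=2, period=17)

["ab", "aacbedeabbbcdeaec"]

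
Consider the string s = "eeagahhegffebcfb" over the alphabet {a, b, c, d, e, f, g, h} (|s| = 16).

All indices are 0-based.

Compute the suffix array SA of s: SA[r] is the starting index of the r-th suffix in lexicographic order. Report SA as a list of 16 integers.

sorted suffixes:
  #0 SA[0]=2  'agahhegffebcfb'
  #1 SA[1]=4  'ahhegffebcfb'
  #2 SA[2]=15  'b'
  #3 SA[3]=12  'bcfb'
  #4 SA[4]=13  'cfb'
  #5 SA[5]=1  'eagahhegffebcfb'
  #6 SA[6]=11  'ebcfb'
  #7 SA[7]=0  'eeagahhegffebcfb'
  #8 SA[8]=7  'egffebcfb'
  #9 SA[9]=14  'fb'
  #10 SA[10]=10  'febcfb'
  #11 SA[11]=9  'ffebcfb'
  #12 SA[12]=3  'gahhegffebcfb'
  #13 SA[13]=8  'gffebcfb'
  #14 SA[14]=6  'hegffebcfb'
  #15 SA[15]=5  'hhegffebcfb'

[2, 4, 15, 12, 13, 1, 11, 0, 7, 14, 10, 9, 3, 8, 6, 5]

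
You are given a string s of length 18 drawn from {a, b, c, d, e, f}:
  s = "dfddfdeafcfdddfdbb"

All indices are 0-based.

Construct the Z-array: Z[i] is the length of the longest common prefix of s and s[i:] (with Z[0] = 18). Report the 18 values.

Z[0]=18
i=1: outside box; Z[1]=0
i=2: outside box; Z[2]=1 grow→box=[2,3)
i=3: outside box; Z[3]=3 grow→box=[3,6)
i=4: min(r-i=2, Z[1]=0)=0; Z[4]=0
i=5: min(r-i=1, Z[2]=1)=1; Z[5]=1
i=6: outside box; Z[6]=0
i=7: outside box; Z[7]=0
i=8: outside box; Z[8]=0
i=9: outside box; Z[9]=0
i=10: outside box; Z[10]=0
i=11: outside box; Z[11]=1 grow→box=[11,12)
i=12: outside box; Z[12]=1 grow→box=[12,13)
i=13: outside box; Z[13]=3 grow→box=[13,16)
i=14: min(r-i=2, Z[1]=0)=0; Z[14]=0
i=15: min(r-i=1, Z[2]=1)=1; Z[15]=1
i=16: outside box; Z[16]=0
i=17: outside box; Z[17]=0

[18, 0, 1, 3, 0, 1, 0, 0, 0, 0, 0, 1, 1, 3, 0, 1, 0, 0]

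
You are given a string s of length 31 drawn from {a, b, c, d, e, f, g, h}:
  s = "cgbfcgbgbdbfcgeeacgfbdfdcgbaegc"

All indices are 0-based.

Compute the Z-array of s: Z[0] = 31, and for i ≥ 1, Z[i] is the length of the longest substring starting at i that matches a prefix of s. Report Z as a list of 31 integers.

Z[0]=31
i=1: fresh scan; Z[1]=0
i=2: fresh scan; Z[2]=0
i=3: fresh scan; Z[3]=0
i=4: fresh scan; Z[4]=3 scan→box=[4,7)
i=5: min(r-i=2, Z[1]=0)=0; Z[5]=0
i=6: min(r-i=1, Z[2]=0)=0; Z[6]=0
i=7: fresh scan; Z[7]=0
i=8: fresh scan; Z[8]=0
i=9: fresh scan; Z[9]=0
i=10: fresh scan; Z[10]=0
i=11: fresh scan; Z[11]=0
i=12: fresh scan; Z[12]=2 scan→box=[12,14)
i=13: min(r-i=1, Z[1]=0)=0; Z[13]=0
i=14: fresh scan; Z[14]=0
i=15: fresh scan; Z[15]=0
i=16: fresh scan; Z[16]=0
i=17: fresh scan; Z[17]=2 scan→box=[17,19)
i=18: min(r-i=1, Z[1]=0)=0; Z[18]=0
i=19: fresh scan; Z[19]=0
i=20: fresh scan; Z[20]=0
i=21: fresh scan; Z[21]=0
i=22: fresh scan; Z[22]=0
i=23: fresh scan; Z[23]=0
i=24: fresh scan; Z[24]=3 scan→box=[24,27)
i=25: min(r-i=2, Z[1]=0)=0; Z[25]=0
i=26: min(r-i=1, Z[2]=0)=0; Z[26]=0
i=27: fresh scan; Z[27]=0
i=28: fresh scan; Z[28]=0
i=29: fresh scan; Z[29]=0
i=30: fresh scan; Z[30]=1 scan→box=[30,31)

[31, 0, 0, 0, 3, 0, 0, 0, 0, 0, 0, 0, 2, 0, 0, 0, 0, 2, 0, 0, 0, 0, 0, 0, 3, 0, 0, 0, 0, 0, 1]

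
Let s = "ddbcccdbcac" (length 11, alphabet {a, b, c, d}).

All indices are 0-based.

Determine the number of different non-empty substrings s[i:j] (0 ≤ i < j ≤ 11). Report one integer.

sorted suffixes:
  #0 SA[0]=9  'ac'
  #1 SA[1]=7  'bcac'
  #2 SA[2]=2  'bcccdbcac'
  #3 SA[3]=10  'c'
  #4 SA[4]=8  'cac'
  #5 SA[5]=3  'cccdbcac'
  #6 SA[6]=4  'ccdbcac'
  #7 SA[7]=5  'cdbcac'
  #8 SA[8]=6  'dbcac'
  #9 SA[9]=1  'dbcccdbcac'
  #10 SA[10]=0  'ddbcccdbcac'

SA = [9, 7, 2, 10, 8, 3, 4, 5, 6, 1, 0]
i: (SA[i-1],SA[i]) lcp shared
  1: (9,7) 0 ''
  2: (7,2) 2 'bc'
  3: (2,10) 0 ''
  4: (10,8) 1 'c'
  5: (8,3) 1 'c'
  6: (3,4) 2 'cc'
  7: (4,5) 1 'c'
  8: (5,6) 0 ''
  9: (6,1) 3 'dbc'
  10: (1,0) 1 'd'

n(n+1)/2 = 11·12/2 = 66
Σ LCP = 0 + 0 + 2 + 0 + 1 + 1 + 2 + 1 + 0 + 3 + 1 = 11
distinct = 66 − 11 = 55

55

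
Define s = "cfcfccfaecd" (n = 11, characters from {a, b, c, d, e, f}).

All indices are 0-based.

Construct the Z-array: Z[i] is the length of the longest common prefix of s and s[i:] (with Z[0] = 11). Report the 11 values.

Z[0]=11
i=1: fresh scan; Z[1]=0
i=2: fresh scan; Z[2]=3 scan→box=[2,5)
i=3: min(r-i=2, Z[1]=0)=0; Z[3]=0
i=4: min(r-i=1, Z[2]=3)=1; Z[4]=1
i=5: fresh scan; Z[5]=2 scan→box=[5,7)
i=6: min(r-i=1, Z[1]=0)=0; Z[6]=0
i=7: fresh scan; Z[7]=0
i=8: fresh scan; Z[8]=0
i=9: fresh scan; Z[9]=1 scan→box=[9,10)
i=10: fresh scan; Z[10]=0

[11, 0, 3, 0, 1, 2, 0, 0, 0, 1, 0]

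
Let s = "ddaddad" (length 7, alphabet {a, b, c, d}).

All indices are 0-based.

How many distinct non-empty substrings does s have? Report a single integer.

sorted suffixes:
  #0 SA[0]=5  'ad'
  #1 SA[1]=2  'addad'
  #2 SA[2]=6  'd'
  #3 SA[3]=4  'dad'
  #4 SA[4]=1  'daddad'
  #5 SA[5]=3  'ddad'
  #6 SA[6]=0  'ddaddad'

SA = [5, 2, 6, 4, 1, 3, 0]
i: (SA[i-1],SA[i]) lcp shared
  1: (5,2) 2 'ad'
  2: (2,6) 0 ''
  3: (6,4) 1 'd'
  4: (4,1) 3 'dad'
  5: (1,3) 1 'd'
  6: (3,0) 4 'ddad'

n(n+1)/2 = 7·8/2 = 28
Σ LCP = 0 + 2 + 0 + 1 + 3 + 1 + 4 = 11
distinct = 28 − 11 = 17

17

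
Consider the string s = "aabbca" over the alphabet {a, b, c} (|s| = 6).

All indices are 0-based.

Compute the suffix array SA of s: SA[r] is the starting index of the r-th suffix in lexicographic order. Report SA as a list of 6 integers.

[5, 0, 1, 2, 3, 4]

rank→(start, suffix):
  0 → (5, 'a')
  1 → (0, 'aabbca')
  2 → (1, 'abbca')
  3 → (2, 'bbca')
  4 → (3, 'bca')
  5 → (4, 'ca')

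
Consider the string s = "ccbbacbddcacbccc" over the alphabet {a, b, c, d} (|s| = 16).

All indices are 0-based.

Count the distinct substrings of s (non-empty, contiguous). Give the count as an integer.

rank→(start, suffix):
  0 → (10, 'acbccc')
  1 → (4, 'acbddcacbccc')
  2 → (3, 'bacbddcacbccc')
  3 → (2, 'bbacbddcacbccc')
  4 → (12, 'bccc')
  5 → (6, 'bddcacbccc')
  6 → (15, 'c')
  7 → (9, 'cacbccc')
  8 → (1, 'cbbacbddcacbccc')
  9 → (11, 'cbccc')
  10 → (5, 'cbddcacbccc')
  11 → (14, 'cc')
  12 → (0, 'ccbbacbddcacbccc')
  13 → (13, 'ccc')
  14 → (8, 'dcacbccc')
  15 → (7, 'ddcacbccc')

SA = [10, 4, 3, 2, 12, 6, 15, 9, 1, 11, 5, 14, 0, 13, 8, 7]
rank  pair      lcp
   1  s[10:],s[4:]  3  'acb'
   2  s[4:],s[3:]  0  ''
   3  s[3:],s[2:]  1  'b'
   4  s[2:],s[12:]  1  'b'
   5  s[12:],s[6:]  1  'b'
   6  s[6:],s[15:]  0  ''
   7  s[15:],s[9:]  1  'c'
   8  s[9:],s[1:]  1  'c'
   9  s[1:],s[11:]  2  'cb'
  10  s[11:],s[5:]  2  'cb'
  11  s[5:],s[14:]  1  'c'
  12  s[14:],s[0:]  2  'cc'
  13  s[0:],s[13:]  2  'cc'
  14  s[13:],s[8:]  0  ''
  15  s[8:],s[7:]  1  'd'

n(n+1)/2 = 16·17/2 = 136
Σ LCP = 0 + 3 + 0 + 1 + 1 + 1 + 0 + 1 + 1 + 2 + 2 + 1 + 2 + 2 + 0 + 1 = 18
distinct = 136 − 18 = 118

118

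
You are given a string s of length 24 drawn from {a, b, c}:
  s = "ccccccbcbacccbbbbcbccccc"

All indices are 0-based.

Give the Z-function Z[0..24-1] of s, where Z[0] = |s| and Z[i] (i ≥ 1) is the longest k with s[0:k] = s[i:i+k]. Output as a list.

[24, 5, 4, 3, 2, 1, 0, 1, 0, 0, 3, 2, 1, 0, 0, 0, 0, 1, 0, 5, 4, 3, 2, 1]

Z[0]=24
i=1: outside box; Z[1]=5 grow→box=[1,6)
i=2: min(r-i=4, Z[1]=5)=4; Z[2]=4
i=3: min(r-i=3, Z[2]=4)=3; Z[3]=3
i=4: min(r-i=2, Z[3]=3)=2; Z[4]=2
i=5: min(r-i=1, Z[4]=2)=1; Z[5]=1
i=6: outside box; Z[6]=0
i=7: outside box; Z[7]=1 grow→box=[7,8)
i=8: outside box; Z[8]=0
i=9: outside box; Z[9]=0
i=10: outside box; Z[10]=3 grow→box=[10,13)
i=11: min(r-i=2, Z[1]=5)=2; Z[11]=2
i=12: min(r-i=1, Z[2]=4)=1; Z[12]=1
i=13: outside box; Z[13]=0
i=14: outside box; Z[14]=0
i=15: outside box; Z[15]=0
i=16: outside box; Z[16]=0
i=17: outside box; Z[17]=1 grow→box=[17,18)
i=18: outside box; Z[18]=0
i=19: outside box; Z[19]=5 grow→box=[19,24)
i=20: min(r-i=4, Z[1]=5)=4; Z[20]=4
i=21: min(r-i=3, Z[2]=4)=3; Z[21]=3
i=22: min(r-i=2, Z[3]=3)=2; Z[22]=2
i=23: min(r-i=1, Z[4]=2)=1; Z[23]=1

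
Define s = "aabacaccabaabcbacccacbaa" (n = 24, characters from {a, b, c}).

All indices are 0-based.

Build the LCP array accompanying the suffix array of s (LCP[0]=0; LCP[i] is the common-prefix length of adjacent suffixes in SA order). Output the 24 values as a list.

[0, 1, 2, 3, 1, 3, 2, 1, 2, 2, 3, 0, 3, 2, 3, 1, 0, 2, 3, 1, 3, 1, 3, 2]

sorted suffixes:
  #0 SA[0]=23  'a'
  #1 SA[1]=22  'aa'
  #2 SA[2]=0  'aabacaccabaabcbacccacbaa'
  #3 SA[3]=10  'aabcbacccacbaa'
  #4 SA[4]=8  'abaabcbacccacbaa'
  #5 SA[5]=1  'abacaccabaabcbacccacbaa'
  #6 SA[6]=11  'abcbacccacbaa'
  #7 SA[7]=3  'acaccabaabcbacccacbaa'
  #8 SA[8]=19  'acbaa'
  #9 SA[9]=5  'accabaabcbacccacbaa'
  #10 SA[10]=15  'acccacbaa'
  #11 SA[11]=21  'baa'
  #12 SA[12]=9  'baabcbacccacbaa'
  #13 SA[13]=2  'bacaccabaabcbacccacbaa'
  #14 SA[14]=14  'bacccacbaa'
  #15 SA[15]=12  'bcbacccacbaa'
  #16 SA[16]=7  'cabaabcbacccacbaa'
  #17 SA[17]=18  'cacbaa'
  #18 SA[18]=4  'caccabaabcbacccacbaa'
  #19 SA[19]=20  'cbaa'
  #20 SA[20]=13  'cbacccacbaa'
  #21 SA[21]=6  'ccabaabcbacccacbaa'
  #22 SA[22]=17  'ccacbaa'
  #23 SA[23]=16  'cccacbaa'

SA = [23, 22, 0, 10, 8, 1, 11, 3, 19, 5, 15, 21, 9, 2, 14, 12, 7, 18, 4, 20, 13, 6, 17, 16]
[i] adj suffixes → lcp
  [1] 23/22 → 1 ('a')
  [2] 22/0 → 2 ('aa')
  [3] 0/10 → 3 ('aab')
  [4] 10/8 → 1 ('a')
  [5] 8/1 → 3 ('aba')
  [6] 1/11 → 2 ('ab')
  [7] 11/3 → 1 ('a')
  [8] 3/19 → 2 ('ac')
  [9] 19/5 → 2 ('ac')
  [10] 5/15 → 3 ('acc')
  [11] 15/21 → 0 ('')
  [12] 21/9 → 3 ('baa')
  [13] 9/2 → 2 ('ba')
  [14] 2/14 → 3 ('bac')
  [15] 14/12 → 1 ('b')
  [16] 12/7 → 0 ('')
  [17] 7/18 → 2 ('ca')
  [18] 18/4 → 3 ('cac')
  [19] 4/20 → 1 ('c')
  [20] 20/13 → 3 ('cba')
  [21] 13/6 → 1 ('c')
  [22] 6/17 → 3 ('cca')
  [23] 17/16 → 2 ('cc')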